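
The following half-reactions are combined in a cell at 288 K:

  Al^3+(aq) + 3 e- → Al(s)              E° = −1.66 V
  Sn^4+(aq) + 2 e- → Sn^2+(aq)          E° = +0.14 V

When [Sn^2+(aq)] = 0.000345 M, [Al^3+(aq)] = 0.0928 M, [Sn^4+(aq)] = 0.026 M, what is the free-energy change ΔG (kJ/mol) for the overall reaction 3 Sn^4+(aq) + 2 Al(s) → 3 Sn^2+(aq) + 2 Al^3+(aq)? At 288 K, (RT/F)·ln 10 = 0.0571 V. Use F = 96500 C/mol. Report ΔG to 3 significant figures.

−1080 kJ/mol

With Sn⁴⁺/Sn²⁺ reduced at the cathode, E°cell = +0.14 − (−1.66) = +1.80 V and n = 6.
The reaction quotient is ([Sn^2+(aq)]^3·[Al^3+(aq)]^2) / [Sn^4+(aq)]^3 = 2.01×10^−8; by Nernst, E = +1.80 − (0.0571/6)(−7.696) = +1.8732 V.
Then ΔG = −nFE = −6 × 96500 × +1.8732 J/mol = −1080 kJ/mol.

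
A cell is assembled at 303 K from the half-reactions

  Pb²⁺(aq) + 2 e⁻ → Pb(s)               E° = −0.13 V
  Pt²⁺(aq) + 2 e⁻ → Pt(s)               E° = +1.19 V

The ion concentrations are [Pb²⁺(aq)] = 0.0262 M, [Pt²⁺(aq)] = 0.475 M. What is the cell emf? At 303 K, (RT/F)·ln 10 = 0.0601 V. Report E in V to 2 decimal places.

+1.36 V

The Pt²⁺/Pt couple has the more positive E°, so it is the cathode; Pb²⁺/Pb is the anode.
The standard potential is +1.19 − (−0.13) = +1.32 V and the balanced reaction transfers n = 2 electrons.
For the overall reaction Pt²⁺(aq) + Pb(s) → Pt(s) + Pb²⁺(aq), Q = [Pb²⁺(aq)] / [Pt²⁺(aq)] = 0.0552, giving log Q = −1.258.
E = E° − (0.0601/n)·log Q = +1.32 − (0.0601/2)(−1.258) = +1.36 V.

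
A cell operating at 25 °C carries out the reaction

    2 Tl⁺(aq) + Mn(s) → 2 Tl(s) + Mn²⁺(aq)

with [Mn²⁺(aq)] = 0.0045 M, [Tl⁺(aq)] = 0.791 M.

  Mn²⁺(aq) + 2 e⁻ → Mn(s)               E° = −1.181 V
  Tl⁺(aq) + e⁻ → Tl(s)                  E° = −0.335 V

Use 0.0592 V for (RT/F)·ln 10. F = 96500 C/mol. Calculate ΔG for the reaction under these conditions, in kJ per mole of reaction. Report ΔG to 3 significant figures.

−176 kJ/mol

E°cell = −0.335 − (−1.181) = +0.846 V; the balanced reaction transfers n = 2 electrons.
The reaction quotient is [Mn²⁺(aq)] / [Tl⁺(aq)]^2 = 0.00719; by Nernst, E = +0.846 − (0.0592/2)(−2.143) = +0.9094 V.
ΔG = −nFE = −(2)(96500)(+0.9094) J/mol = −176 kJ/mol.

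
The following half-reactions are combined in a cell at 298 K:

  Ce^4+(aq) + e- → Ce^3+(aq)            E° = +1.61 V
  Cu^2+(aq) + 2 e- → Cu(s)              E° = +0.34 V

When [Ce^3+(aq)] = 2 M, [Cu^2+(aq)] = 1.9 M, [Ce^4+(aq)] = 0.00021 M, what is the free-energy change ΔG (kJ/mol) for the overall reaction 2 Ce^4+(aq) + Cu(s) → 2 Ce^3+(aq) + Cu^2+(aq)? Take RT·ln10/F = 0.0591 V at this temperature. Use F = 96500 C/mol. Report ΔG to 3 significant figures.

With Ce⁴⁺/Ce³⁺ reduced at the cathode, E°cell = +1.61 − (+0.34) = +1.27 V and n = 2.
Here Q = ([Ce^3+(aq)]^2·[Cu^2+(aq)]) / [Ce^4+(aq)]^2 = 1.72×10^8 (log Q = 8.236), giving E = +1.27 − (0.0591/2)·(8.236) = +1.0266 V.
Then ΔG = −nFE = −2 × 96500 × +1.0266 J/mol = −198 kJ/mol.

−198 kJ/mol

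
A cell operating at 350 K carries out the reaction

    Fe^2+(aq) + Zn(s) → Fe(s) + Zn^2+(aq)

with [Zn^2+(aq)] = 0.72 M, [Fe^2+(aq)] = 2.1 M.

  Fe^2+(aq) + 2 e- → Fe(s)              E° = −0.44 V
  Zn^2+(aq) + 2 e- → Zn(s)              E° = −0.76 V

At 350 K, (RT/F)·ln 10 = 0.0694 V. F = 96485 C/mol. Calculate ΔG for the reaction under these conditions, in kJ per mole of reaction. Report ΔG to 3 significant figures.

E°cell = −0.44 − (−0.76) = +0.32 V; the balanced reaction transfers n = 2 electrons.
Q = [Zn^2+(aq)] / [Fe^2+(aq)] = 0.343, so log Q = −0.465 and E = +0.32 − (0.0694/2)(−0.465) = +0.3361 V.
ΔG = −nFE = −(2)(96485)(+0.3361) J/mol = −64.9 kJ/mol.

−64.9 kJ/mol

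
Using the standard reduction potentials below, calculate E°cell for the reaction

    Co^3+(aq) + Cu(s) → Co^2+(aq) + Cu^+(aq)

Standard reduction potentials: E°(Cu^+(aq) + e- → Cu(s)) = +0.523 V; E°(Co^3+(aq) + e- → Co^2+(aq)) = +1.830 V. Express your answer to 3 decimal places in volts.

In the reaction as written, Co^3+(aq) is reduced (cathode) and Cu^+(aq) is produced by oxidation at the anode.
E°cell = E°(cathode) − E°(anode) = +1.830 − (+0.523) = +1.307 V.

+1.307 V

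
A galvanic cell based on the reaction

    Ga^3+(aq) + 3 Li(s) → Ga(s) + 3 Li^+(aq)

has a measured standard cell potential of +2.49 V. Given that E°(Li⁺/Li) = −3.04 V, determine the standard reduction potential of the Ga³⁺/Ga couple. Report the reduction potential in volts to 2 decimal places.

In the reaction as written the Ga³⁺/Ga couple is reduced (cathode) and Li⁺/Li is oxidized (anode), so E°cell = E°(Ga³⁺/Ga) − E°(Li⁺/Li).
E°(Ga³⁺/Ga) = E°cell + E°(anode) = +2.49 + (−3.04) = −0.55 V.

−0.55 V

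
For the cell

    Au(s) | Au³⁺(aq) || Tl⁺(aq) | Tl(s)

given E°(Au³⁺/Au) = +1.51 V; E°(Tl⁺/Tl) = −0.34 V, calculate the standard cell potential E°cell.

By convention the left-hand electrode in cell notation is the anode (oxidation) and the right-hand electrode is the cathode (reduction).
E°cell = E°(right) − E°(left) = −0.34 − (+1.51) = −1.85 V.
The negative sign shows that, as written, the cell would require an external voltage to drive the reaction.

−1.85 V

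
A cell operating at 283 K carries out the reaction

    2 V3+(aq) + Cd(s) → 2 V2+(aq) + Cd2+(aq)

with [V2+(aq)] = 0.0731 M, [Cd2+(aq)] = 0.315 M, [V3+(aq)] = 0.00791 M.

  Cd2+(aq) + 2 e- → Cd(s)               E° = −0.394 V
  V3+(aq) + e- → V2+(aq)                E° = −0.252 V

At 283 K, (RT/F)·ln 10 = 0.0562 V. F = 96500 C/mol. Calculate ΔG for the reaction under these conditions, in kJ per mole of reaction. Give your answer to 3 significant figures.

−19.6 kJ/mol

With V³⁺/V²⁺ reduced at the cathode, E°cell = −0.252 − (−0.394) = +0.142 V and n = 2.
Here Q = ([V2+(aq)]^2·[Cd2+(aq)]) / [V3+(aq)]^2 = 26.9 (log Q = 1.430), giving E = +0.142 − (0.0562/2)·(1.430) = +0.1018 V.
Finally ΔG = −nFE = −(2)(96500 C/mol)(+0.1018 V) = −19.6 kJ/mol.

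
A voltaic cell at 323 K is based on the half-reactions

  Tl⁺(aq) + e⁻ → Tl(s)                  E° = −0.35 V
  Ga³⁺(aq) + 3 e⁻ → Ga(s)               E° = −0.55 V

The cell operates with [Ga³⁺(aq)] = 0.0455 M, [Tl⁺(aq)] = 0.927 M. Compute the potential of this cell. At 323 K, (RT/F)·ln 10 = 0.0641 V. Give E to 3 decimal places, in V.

+0.227 V

The Tl⁺/Tl couple has the more positive E°, so it is the cathode; Ga³⁺/Ga is the anode.
E°cell = E°cat − E°an = −0.35 − (−0.55) = +0.20 V; n = 3.
The balanced reaction is 3 Tl⁺(aq) + Ga(s) → 3 Tl(s) + Ga³⁺(aq), so Q = [Ga³⁺(aq)] / [Tl⁺(aq)]^3 = 0.0571 and log Q = −1.243.
Applying E = E° − (RT ln10/nF)·log Q gives +0.20 − (0.0641/3)(−1.243) = +0.227 V.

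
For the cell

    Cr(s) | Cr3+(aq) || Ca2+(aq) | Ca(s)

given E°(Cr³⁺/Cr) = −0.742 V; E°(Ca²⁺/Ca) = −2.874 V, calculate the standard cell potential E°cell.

−2.132 V

By convention the left-hand electrode in cell notation is the anode (oxidation) and the right-hand electrode is the cathode (reduction).
E°cell = E°(right) − E°(left) = −2.874 − (−0.742) = −2.132 V.
The negative sign shows that, as written, the cell would require an external voltage to drive the reaction.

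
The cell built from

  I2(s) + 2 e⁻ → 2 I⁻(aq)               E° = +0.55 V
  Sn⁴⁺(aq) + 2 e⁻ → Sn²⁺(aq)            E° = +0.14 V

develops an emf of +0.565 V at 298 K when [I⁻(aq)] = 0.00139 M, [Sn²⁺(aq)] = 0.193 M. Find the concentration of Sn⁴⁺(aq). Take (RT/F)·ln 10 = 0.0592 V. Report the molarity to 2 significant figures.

0.58 M

The I₂/I⁻ couple has the larger reduction potential, so it is the cathode: E°cell = +0.55 − (+0.14) = +0.41 V and n = 2.
Since E = E° − (0.0592/n)·log Q, log Q = n(E° − E)/0.0592 = −5.236.
For I2(s) + Sn²⁺(aq) → 2 I⁻(aq) + Sn⁴⁺(aq), the reaction quotient is Q = ([I⁻(aq)]^2·[Sn⁴⁺(aq)]) / [Sn²⁺(aq)].
Substituting the known concentrations and solving, log [Sn⁴⁺(aq)] = −0.236 and [Sn⁴⁺(aq)] = 0.58 M.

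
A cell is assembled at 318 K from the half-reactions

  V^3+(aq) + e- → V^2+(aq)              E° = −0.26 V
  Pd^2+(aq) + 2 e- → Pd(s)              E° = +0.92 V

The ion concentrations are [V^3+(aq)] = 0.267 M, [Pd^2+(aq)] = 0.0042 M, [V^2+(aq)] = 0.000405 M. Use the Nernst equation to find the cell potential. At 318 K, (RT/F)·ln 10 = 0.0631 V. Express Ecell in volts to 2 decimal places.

+0.93 V

The Pd²⁺/Pd couple has the more positive E°, so it is the cathode; V³⁺/V²⁺ is the anode.
E°cell = E°cat − E°an = +0.92 − (−0.26) = +1.18 V; n = 2.
Balancing gives Pd^2+(aq) + 2 V^2+(aq) → Pd(s) + 2 V^3+(aq); hence Q = [V^3+(aq)]^2 / ([Pd^2+(aq)]·[V^2+(aq)]^2) = 1.03×10^8 (log Q = 8.015).
By the Nernst equation, E = +1.18 − (0.0631/2)·(8.015) = +0.93 V.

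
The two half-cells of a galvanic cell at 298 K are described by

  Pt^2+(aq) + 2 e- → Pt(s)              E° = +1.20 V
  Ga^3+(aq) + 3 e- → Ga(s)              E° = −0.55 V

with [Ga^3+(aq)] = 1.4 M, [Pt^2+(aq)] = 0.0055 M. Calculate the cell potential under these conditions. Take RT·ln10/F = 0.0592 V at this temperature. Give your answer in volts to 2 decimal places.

Since E°(Pt²⁺/Pt) > E°(Ga³⁺/Ga), Pt²⁺/Pt serves as the cathode.
E°cell = E°cat − E°an = +1.20 − (−0.55) = +1.75 V; n = 6.
The balanced reaction is 3 Pt^2+(aq) + 2 Ga(s) → 3 Pt(s) + 2 Ga^3+(aq), so Q = [Ga^3+(aq)]^2 / [Pt^2+(aq)]^3 = 1.18×10^7 and log Q = 7.071.
E = E° − (0.0592/n)·log Q = +1.75 − (0.0592/6)(7.071) = +1.68 V.

+1.68 V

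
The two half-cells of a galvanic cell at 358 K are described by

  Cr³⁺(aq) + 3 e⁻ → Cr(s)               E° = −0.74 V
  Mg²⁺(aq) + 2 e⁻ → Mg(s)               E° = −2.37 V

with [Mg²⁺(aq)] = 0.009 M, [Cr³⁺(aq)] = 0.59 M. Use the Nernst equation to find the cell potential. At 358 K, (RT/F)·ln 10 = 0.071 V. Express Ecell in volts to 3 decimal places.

Cr³⁺/Cr is reduced (cathode, E° = −0.74 V) and Mg²⁺/Mg is oxidized (anode).
E°cell = E°cat − E°an = −0.74 − (−2.37) = +1.63 V; n = 6.
Balancing gives 2 Cr³⁺(aq) + 3 Mg(s) → 2 Cr(s) + 3 Mg²⁺(aq); hence Q = [Mg²⁺(aq)]^3 / [Cr³⁺(aq)]^2 = 2.09×10^−6 (log Q = −5.679).
E = E° − (0.071/n)·log Q = +1.63 − (0.071/6)(−5.679) = +1.697 V.

+1.697 V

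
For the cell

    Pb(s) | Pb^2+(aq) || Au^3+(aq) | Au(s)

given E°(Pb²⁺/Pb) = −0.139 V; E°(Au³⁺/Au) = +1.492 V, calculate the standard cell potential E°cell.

+1.631 V

By convention the left-hand electrode in cell notation is the anode (oxidation) and the right-hand electrode is the cathode (reduction).
E°cell = E°(right) − E°(left) = +1.492 − (−0.139) = +1.631 V.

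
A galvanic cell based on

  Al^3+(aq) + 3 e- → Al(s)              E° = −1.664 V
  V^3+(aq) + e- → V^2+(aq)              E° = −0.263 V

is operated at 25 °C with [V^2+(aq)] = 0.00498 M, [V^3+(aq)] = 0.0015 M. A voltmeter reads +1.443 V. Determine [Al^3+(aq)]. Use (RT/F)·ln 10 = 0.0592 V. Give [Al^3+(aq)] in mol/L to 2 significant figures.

0.00020 M

V³⁺/V²⁺ is the cathode (higher E°); E°cell = −0.263 − (−1.664) = +1.401 V with n = 3.
Rearranging E = E° − (0.0592/n)·log Q gives log Q = 3(+1.401 − (+1.443))/0.0592 = −2.128.
For 3 V^3+(aq) + Al(s) → 3 V^2+(aq) + Al^3+(aq), the reaction quotient is Q = ([V^2+(aq)]^3·[Al^3+(aq)]) / [V^3+(aq)]^3.
Isolating [Al^3+(aq)] in Q = 10^{−2.128} yields log [Al^3+(aq)] = −3.691, i.e. 0.00020 M.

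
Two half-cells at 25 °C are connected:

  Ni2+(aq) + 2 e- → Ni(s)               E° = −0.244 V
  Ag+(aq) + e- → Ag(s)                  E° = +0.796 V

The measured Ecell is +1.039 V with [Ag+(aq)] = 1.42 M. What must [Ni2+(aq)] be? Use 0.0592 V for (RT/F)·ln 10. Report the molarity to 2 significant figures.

2.2 M

With Ag⁺/Ag at the cathode and Ni²⁺/Ni at the anode, E°cell = +0.796 − (−0.244) = +1.040 V (n = 2).
Since E = E° − (0.0592/n)·log Q, log Q = n(E° − E)/0.0592 = 0.034.
The balanced reaction is 2 Ag+(aq) + Ni(s) → 2 Ag(s) + Ni2+(aq), so Q = [Ni2+(aq)] / [Ag+(aq)]^2.
Solving for the unknown gives log [Ni2+(aq)] = 0.339, so [Ni2+(aq)] ≈ 2.2 M.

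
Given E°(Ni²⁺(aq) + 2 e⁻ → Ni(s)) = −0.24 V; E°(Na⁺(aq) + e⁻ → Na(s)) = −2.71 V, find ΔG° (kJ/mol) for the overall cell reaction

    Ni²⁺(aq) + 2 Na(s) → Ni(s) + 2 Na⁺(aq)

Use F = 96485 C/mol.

In the reaction as written Ni²⁺(aq) is reduced, so the Ni²⁺/Ni couple is the cathode and Na⁺/Na is the anode.
E°cell = −0.24 − (−2.71) = +2.47 V; balancing electrons gives n = 2.
ΔG° = −nFE°cell = −(2)(96485)(+2.47) J/mol = −477 kJ/mol.

−477 kJ/mol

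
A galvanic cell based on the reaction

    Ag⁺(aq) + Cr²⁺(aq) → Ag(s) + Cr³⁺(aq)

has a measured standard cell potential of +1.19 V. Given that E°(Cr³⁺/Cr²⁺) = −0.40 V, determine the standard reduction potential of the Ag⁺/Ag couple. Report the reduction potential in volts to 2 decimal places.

+0.79 V

In the reaction as written the Ag⁺/Ag couple is reduced (cathode) and Cr³⁺/Cr²⁺ is oxidized (anode), so E°cell = E°(Ag⁺/Ag) − E°(Cr³⁺/Cr²⁺).
E°(Ag⁺/Ag) = E°cell + E°(anode) = +1.19 + (−0.40) = +0.79 V.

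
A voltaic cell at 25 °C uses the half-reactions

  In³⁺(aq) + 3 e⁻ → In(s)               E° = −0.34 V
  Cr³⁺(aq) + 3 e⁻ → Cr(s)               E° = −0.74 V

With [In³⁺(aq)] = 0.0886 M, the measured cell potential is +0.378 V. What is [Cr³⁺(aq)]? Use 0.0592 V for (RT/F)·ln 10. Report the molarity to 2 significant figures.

1.2 M

With In³⁺/In at the cathode and Cr³⁺/Cr at the anode, E°cell = −0.34 − (−0.74) = +0.40 V (n = 3).
Since E = E° − (0.0592/n)·log Q, log Q = n(E° − E)/0.0592 = 1.115.
For In³⁺(aq) + Cr(s) → In(s) + Cr³⁺(aq), the reaction quotient is Q = [Cr³⁺(aq)] / [In³⁺(aq)].
Substituting the known concentrations and solving, log [Cr³⁺(aq)] = 0.062 and [Cr³⁺(aq)] = 1.2 M.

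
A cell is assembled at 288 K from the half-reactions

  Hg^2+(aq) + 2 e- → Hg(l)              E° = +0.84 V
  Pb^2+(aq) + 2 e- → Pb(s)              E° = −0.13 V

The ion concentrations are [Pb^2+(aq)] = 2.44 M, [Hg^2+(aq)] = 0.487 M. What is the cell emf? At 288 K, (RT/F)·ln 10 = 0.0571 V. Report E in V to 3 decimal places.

+0.950 V

The Hg²⁺/Hg couple has the more positive E°, so it is the cathode; Pb²⁺/Pb is the anode.
The standard potential is +0.84 − (−0.13) = +0.97 V and the balanced reaction transfers n = 2 electrons.
Balancing gives Hg^2+(aq) + Pb(s) → Hg(l) + Pb^2+(aq); hence Q = [Pb^2+(aq)] / [Hg^2+(aq)] = 5.01 (log Q = 0.700).
Applying E = E° − (RT ln10/nF)·log Q gives +0.97 − (0.0571/2)(0.700) = +0.950 V.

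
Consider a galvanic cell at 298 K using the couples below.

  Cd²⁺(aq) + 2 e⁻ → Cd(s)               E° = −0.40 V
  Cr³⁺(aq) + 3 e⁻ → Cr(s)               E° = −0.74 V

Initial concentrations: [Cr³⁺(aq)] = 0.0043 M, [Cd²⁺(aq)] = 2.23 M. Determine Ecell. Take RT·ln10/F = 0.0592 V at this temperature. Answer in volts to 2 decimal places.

+0.40 V

Cd²⁺/Cd is reduced (cathode, E° = −0.40 V) and Cr³⁺/Cr is oxidized (anode).
E°cell = −0.40 − (−0.74) = +0.34 V, with n = 6 electrons transferred.
For the overall reaction 3 Cd²⁺(aq) + 2 Cr(s) → 3 Cd(s) + 2 Cr³⁺(aq), Q = [Cr³⁺(aq)]^2 / [Cd²⁺(aq)]^3 = 1.67×10^−6, giving log Q = −5.778.
E = E° − (0.0592/n)·log Q = +0.34 − (0.0592/6)(−5.778) = +0.40 V.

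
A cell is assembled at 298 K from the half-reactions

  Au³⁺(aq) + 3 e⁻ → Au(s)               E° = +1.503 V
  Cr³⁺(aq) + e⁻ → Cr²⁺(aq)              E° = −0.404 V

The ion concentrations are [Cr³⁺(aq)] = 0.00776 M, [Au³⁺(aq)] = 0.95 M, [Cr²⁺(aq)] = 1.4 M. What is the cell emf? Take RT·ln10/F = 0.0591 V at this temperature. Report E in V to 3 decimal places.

+2.040 V

Since E°(Au³⁺/Au) > E°(Cr³⁺/Cr²⁺), Au³⁺/Au serves as the cathode.
E°cell = +1.503 − (−0.404) = +1.907 V, with n = 3 electrons transferred.
For the overall reaction Au³⁺(aq) + 3 Cr²⁺(aq) → Au(s) + 3 Cr³⁺(aq), Q = [Cr³⁺(aq)]^3 / ([Au³⁺(aq)]·[Cr²⁺(aq)]^3) = 1.79×10^−7, giving log Q = −6.747.
E = E° − (0.0591/n)·log Q = +1.907 − (0.0591/3)(−6.747) = +2.040 V.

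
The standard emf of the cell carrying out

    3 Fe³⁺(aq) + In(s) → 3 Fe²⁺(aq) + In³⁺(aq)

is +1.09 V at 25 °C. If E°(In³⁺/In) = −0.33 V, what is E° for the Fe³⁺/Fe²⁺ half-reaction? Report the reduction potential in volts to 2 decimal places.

+0.76 V

In the reaction as written the Fe³⁺/Fe²⁺ couple is reduced (cathode) and In³⁺/In is oxidized (anode), so E°cell = E°(Fe³⁺/Fe²⁺) − E°(In³⁺/In).
E°(Fe³⁺/Fe²⁺) = E°cell + E°(anode) = +1.09 + (−0.33) = +0.76 V.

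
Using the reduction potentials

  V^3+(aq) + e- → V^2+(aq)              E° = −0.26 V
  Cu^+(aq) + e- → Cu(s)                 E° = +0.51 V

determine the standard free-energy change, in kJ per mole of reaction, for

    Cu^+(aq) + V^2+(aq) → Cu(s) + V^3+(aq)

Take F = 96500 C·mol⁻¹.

In the reaction as written Cu^+(aq) is reduced, so the Cu⁺/Cu couple is the cathode and V³⁺/V²⁺ is the anode.
E°cell = +0.51 − (−0.26) = +0.77 V; balancing electrons gives n = 1.
ΔG° = −nFE°cell = −(1)(96500)(+0.77) J/mol = −74.3 kJ/mol.

−74.3 kJ/mol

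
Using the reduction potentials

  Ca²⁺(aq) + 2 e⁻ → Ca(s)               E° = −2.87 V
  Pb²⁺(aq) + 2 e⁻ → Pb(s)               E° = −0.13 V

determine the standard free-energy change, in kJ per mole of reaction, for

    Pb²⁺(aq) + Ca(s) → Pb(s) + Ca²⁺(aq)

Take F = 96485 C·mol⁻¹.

−529 kJ/mol

In the reaction as written Pb²⁺(aq) is reduced, so the Pb²⁺/Pb couple is the cathode and Ca²⁺/Ca is the anode.
E°cell = −0.13 − (−2.87) = +2.74 V; balancing electrons gives n = 2.
ΔG° = −nFE°cell = −(2)(96485)(+2.74) J/mol = −529 kJ/mol.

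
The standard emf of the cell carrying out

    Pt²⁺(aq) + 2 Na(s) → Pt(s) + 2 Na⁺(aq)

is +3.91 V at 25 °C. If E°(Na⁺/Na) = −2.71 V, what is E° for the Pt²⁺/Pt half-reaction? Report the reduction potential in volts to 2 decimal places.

In the reaction as written the Pt²⁺/Pt couple is reduced (cathode) and Na⁺/Na is oxidized (anode), so E°cell = E°(Pt²⁺/Pt) − E°(Na⁺/Na).
E°(Pt²⁺/Pt) = E°cell + E°(anode) = +3.91 + (−2.71) = +1.20 V.

+1.20 V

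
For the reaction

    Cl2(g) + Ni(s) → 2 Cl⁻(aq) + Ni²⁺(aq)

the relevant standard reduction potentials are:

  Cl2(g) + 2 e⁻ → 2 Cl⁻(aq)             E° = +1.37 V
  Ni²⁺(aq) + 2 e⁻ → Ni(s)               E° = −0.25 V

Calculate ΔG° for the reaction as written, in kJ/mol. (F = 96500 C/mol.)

−313 kJ/mol

In the reaction as written Cl2(g) is reduced, so the Cl₂/Cl⁻ couple is the cathode and Ni²⁺/Ni is the anode.
E°cell = +1.37 − (−0.25) = +1.62 V; balancing electrons gives n = 2.
ΔG° = −nFE°cell = −(2)(96500)(+1.62) J/mol = −313 kJ/mol.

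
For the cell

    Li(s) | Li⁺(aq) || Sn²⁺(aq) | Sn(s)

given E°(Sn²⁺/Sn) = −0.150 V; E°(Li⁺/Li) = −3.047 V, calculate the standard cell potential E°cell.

By convention the left-hand electrode in cell notation is the anode (oxidation) and the right-hand electrode is the cathode (reduction).
E°cell = E°(right) − E°(left) = −0.150 − (−3.047) = +2.897 V.

+2.897 V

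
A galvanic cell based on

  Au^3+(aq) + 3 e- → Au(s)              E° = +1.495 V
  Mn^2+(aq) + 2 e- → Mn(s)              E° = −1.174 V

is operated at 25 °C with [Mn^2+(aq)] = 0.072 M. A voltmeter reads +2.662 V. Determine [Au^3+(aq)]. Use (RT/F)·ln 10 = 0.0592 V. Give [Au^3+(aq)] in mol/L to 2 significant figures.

The Au³⁺/Au couple has the larger reduction potential, so it is the cathode: E°cell = +1.495 − (−1.174) = +2.669 V and n = 6.
From the Nernst equation, log Q = n(E° − E)/0.0592 = 6·(+2.669 − (+2.662))/0.0592 = 0.709.
Balancing electrons gives 2 Au^3+(aq) + 3 Mn(s) → 2 Au(s) + 3 Mn^2+(aq); thus Q = [Mn^2+(aq)]^3 / [Au^3+(aq)]^2.
Substituting the known concentrations and solving, log [Au^3+(aq)] = −2.069 and [Au^3+(aq)] = 0.0085 M.

0.0085 M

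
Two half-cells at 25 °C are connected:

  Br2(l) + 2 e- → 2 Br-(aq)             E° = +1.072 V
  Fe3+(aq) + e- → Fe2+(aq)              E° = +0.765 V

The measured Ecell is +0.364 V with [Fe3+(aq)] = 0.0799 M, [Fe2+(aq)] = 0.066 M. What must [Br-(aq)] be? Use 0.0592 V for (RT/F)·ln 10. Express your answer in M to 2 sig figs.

With Br₂/Br⁻ at the cathode and Fe³⁺/Fe²⁺ at the anode, E°cell = +1.072 − (+0.765) = +0.307 V (n = 2).
Since E = E° − (0.0592/n)·log Q, log Q = n(E° − E)/0.0592 = −1.926.
The balanced reaction is Br2(l) + 2 Fe2+(aq) → 2 Br-(aq) + 2 Fe3+(aq), so Q = ([Br-(aq)]^2·[Fe3+(aq)]^2) / [Fe2+(aq)]^2.
Substituting the known concentrations and solving, log [Br-(aq)] = −1.046 and [Br-(aq)] = 0.090 M.

0.090 M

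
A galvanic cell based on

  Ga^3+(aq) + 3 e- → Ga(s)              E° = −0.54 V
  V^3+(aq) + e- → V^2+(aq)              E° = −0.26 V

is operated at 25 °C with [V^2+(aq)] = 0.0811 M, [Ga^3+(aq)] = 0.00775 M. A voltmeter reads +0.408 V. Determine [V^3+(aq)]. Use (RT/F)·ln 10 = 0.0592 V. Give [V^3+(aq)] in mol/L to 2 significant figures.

2.3 M

V³⁺/V²⁺ is the cathode (higher E°); E°cell = −0.26 − (−0.54) = +0.28 V with n = 3.
Since E = E° − (0.0592/n)·log Q, log Q = n(E° − E)/0.0592 = −6.486.
For 3 V^3+(aq) + Ga(s) → 3 V^2+(aq) + Ga^3+(aq), the reaction quotient is Q = ([V^2+(aq)]^3·[Ga^3+(aq)]) / [V^3+(aq)]^3.
Solving for the unknown gives log [V^3+(aq)] = 0.367, so [V^3+(aq)] ≈ 2.3 M.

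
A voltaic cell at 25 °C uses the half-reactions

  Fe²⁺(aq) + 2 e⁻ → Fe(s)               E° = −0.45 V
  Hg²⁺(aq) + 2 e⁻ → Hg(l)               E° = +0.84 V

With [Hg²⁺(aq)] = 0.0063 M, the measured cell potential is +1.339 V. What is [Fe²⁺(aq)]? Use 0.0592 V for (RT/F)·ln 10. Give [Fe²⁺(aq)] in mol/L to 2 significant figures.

0.00014 M

The Hg²⁺/Hg couple has the larger reduction potential, so it is the cathode: E°cell = +0.84 − (−0.45) = +1.29 V and n = 2.
Rearranging E = E° − (0.0592/n)·log Q gives log Q = 2(+1.29 − (+1.339))/0.0592 = −1.655.
The balanced reaction is Hg²⁺(aq) + Fe(s) → Hg(l) + Fe²⁺(aq), so Q = [Fe²⁺(aq)] / [Hg²⁺(aq)].
Substituting the known concentrations and solving, log [Fe²⁺(aq)] = −3.856 and [Fe²⁺(aq)] = 0.00014 M.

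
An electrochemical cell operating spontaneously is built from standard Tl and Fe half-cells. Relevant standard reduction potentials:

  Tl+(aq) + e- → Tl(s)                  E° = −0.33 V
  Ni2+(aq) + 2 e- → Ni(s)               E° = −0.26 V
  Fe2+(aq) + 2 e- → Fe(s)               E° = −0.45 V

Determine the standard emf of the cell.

Of the two couples in this cell, the one with the more positive reduction potential is reduced at the cathode: here that is Tl⁺/Tl (−0.33 V); Fe²⁺/Fe (−0.45 V) is the anode.
E°cell = E°(cathode) − E°(anode) = −0.33 − (−0.45) = +0.12 V.

+0.12 V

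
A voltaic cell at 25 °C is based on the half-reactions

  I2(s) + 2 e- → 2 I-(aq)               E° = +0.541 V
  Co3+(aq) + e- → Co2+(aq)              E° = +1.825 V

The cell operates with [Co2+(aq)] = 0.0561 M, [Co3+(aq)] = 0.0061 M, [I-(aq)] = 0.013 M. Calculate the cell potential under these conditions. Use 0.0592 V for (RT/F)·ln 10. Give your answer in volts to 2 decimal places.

Since E°(Co³⁺/Co²⁺) > E°(I₂/I⁻), Co³⁺/Co²⁺ serves as the cathode.
E°cell = +1.825 − (+0.541) = +1.284 V, with n = 2 electrons transferred.
For the overall reaction 2 Co3+(aq) + 2 I-(aq) → 2 Co2+(aq) + I2(s), Q = [Co2+(aq)]^2 / ([Co3+(aq)]^2·[I-(aq)]^2) = 5×10^5, giving log Q = 5.699.
E = E° − (0.0592/n)·log Q = +1.284 − (0.0592/2)(5.699) = +1.12 V.

+1.12 V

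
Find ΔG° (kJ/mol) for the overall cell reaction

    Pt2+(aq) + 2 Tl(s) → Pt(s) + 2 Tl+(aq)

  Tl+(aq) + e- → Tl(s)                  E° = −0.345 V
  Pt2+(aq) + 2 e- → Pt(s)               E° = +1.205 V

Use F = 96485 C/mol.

In the reaction as written Pt2+(aq) is reduced, so the Pt²⁺/Pt couple is the cathode and Tl⁺/Tl is the anode.
E°cell = +1.205 − (−0.345) = +1.550 V; balancing electrons gives n = 2.
ΔG° = −nFE°cell = −(2)(96485)(+1.550) J/mol = −299 kJ/mol.

−299 kJ/mol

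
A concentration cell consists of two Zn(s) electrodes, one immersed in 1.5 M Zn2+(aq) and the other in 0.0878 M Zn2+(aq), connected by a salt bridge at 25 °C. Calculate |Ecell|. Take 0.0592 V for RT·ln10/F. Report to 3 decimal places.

For a concentration cell E°cell = 0, since both electrodes use the same couple.
The compartment with the higher Zn2+(aq) concentration (1.5 M) acts as the cathode; ions are reduced there and produced at the dilute (0.0878 M) anode.
With n = 2, Ecell = −(0.0592/2)·log([dilute]/[conc]) = −(0.0592/2)·log(0.0878/1.5) = +0.036 V.

0.036 V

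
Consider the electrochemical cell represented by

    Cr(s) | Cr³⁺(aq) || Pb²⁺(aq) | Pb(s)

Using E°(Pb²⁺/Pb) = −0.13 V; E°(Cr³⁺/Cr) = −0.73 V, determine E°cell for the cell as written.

+0.60 V

By convention the left-hand electrode in cell notation is the anode (oxidation) and the right-hand electrode is the cathode (reduction).
E°cell = E°(right) − E°(left) = −0.13 − (−0.73) = +0.60 V.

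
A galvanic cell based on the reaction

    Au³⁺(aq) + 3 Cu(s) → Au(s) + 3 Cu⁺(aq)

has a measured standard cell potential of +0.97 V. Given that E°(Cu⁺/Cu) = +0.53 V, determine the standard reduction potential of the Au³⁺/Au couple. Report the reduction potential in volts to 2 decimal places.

In the reaction as written the Au³⁺/Au couple is reduced (cathode) and Cu⁺/Cu is oxidized (anode), so E°cell = E°(Au³⁺/Au) − E°(Cu⁺/Cu).
E°(Au³⁺/Au) = E°cell + E°(anode) = +0.97 + (+0.53) = +1.50 V.

+1.50 V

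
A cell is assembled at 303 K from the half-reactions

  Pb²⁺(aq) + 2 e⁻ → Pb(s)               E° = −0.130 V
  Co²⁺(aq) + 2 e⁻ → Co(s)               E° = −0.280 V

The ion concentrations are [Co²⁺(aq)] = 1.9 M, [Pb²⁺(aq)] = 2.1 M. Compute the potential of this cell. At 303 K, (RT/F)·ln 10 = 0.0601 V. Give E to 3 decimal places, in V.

+0.151 V

The Pb²⁺/Pb couple has the more positive E°, so it is the cathode; Co²⁺/Co is the anode.
E°cell = E°cat − E°an = −0.130 − (−0.280) = +0.150 V; n = 2.
For the overall reaction Pb²⁺(aq) + Co(s) → Pb(s) + Co²⁺(aq), Q = [Co²⁺(aq)] / [Pb²⁺(aq)] = 0.905, giving log Q = −0.043.
E = E° − (0.0601/n)·log Q = +0.150 − (0.0601/2)(−0.043) = +0.151 V.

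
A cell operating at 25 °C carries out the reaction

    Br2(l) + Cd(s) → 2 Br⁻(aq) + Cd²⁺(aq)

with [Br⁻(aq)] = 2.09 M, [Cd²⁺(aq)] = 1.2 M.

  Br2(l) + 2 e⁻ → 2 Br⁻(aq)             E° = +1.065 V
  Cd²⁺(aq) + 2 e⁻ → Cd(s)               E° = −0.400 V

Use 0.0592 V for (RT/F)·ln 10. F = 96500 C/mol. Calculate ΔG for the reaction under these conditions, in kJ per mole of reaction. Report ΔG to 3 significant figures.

−279 kJ/mol

E°cell = +1.065 − (−0.400) = +1.465 V; the balanced reaction transfers n = 2 electrons.
Here Q = [Br⁻(aq)]^2·[Cd²⁺(aq)] = 5.24 (log Q = 0.719), giving E = +1.465 − (0.0592/2)·(0.719) = +1.4437 V.
ΔG = −nFE = −(2)(96500)(+1.4437) J/mol = −279 kJ/mol.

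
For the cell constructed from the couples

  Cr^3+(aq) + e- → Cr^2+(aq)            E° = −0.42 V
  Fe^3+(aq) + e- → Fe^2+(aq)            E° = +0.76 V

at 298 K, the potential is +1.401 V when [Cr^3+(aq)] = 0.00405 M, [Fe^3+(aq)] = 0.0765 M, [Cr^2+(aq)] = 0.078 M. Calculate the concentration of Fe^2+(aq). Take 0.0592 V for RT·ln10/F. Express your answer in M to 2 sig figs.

0.00027 M

The Fe³⁺/Fe²⁺ couple has the larger reduction potential, so it is the cathode: E°cell = +0.76 − (−0.42) = +1.18 V and n = 1.
Rearranging E = E° − (0.0592/n)·log Q gives log Q = 1(+1.18 − (+1.401))/0.0592 = −3.733.
Balancing electrons gives Fe^3+(aq) + Cr^2+(aq) → Fe^2+(aq) + Cr^3+(aq); thus Q = ([Fe^2+(aq)]·[Cr^3+(aq)]) / ([Fe^3+(aq)]·[Cr^2+(aq)]).
Isolating [Fe^2+(aq)] in Q = 10^{−3.733} yields log [Fe^2+(aq)] = −3.565, i.e. 0.00027 M.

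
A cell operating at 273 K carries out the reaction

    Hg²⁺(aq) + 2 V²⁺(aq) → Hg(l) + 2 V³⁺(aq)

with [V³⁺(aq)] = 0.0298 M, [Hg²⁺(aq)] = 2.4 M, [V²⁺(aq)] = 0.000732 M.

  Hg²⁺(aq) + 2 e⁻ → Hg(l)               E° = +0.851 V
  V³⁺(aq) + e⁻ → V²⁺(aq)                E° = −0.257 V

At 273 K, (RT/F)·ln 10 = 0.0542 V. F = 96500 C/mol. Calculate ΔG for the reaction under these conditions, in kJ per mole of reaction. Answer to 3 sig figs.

−199 kJ/mol

E°cell = +0.851 − (−0.257) = +1.108 V; the balanced reaction transfers n = 2 electrons.
The reaction quotient is [V³⁺(aq)]^2 / ([Hg²⁺(aq)]·[V²⁺(aq)]^2) = 691; by Nernst, E = +1.108 − (0.0542/2)(2.839) = +1.0311 V.
Then ΔG = −nFE = −2 × 96500 × +1.0311 J/mol = −199 kJ/mol.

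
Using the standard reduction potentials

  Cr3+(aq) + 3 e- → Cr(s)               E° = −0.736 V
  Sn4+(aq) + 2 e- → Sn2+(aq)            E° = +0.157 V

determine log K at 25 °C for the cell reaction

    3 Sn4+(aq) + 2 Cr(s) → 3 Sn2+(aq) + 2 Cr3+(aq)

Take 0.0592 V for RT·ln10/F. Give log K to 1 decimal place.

The Sn⁴⁺/Sn²⁺ couple is reduced (cathode); E°cell = +0.157 − (−0.736) = +0.893 V with n = 6.
At equilibrium E = 0, so log K = nE°cell / 0.0592 = (6)(+0.893) / 0.0592 = 90.5.

log K = 90.5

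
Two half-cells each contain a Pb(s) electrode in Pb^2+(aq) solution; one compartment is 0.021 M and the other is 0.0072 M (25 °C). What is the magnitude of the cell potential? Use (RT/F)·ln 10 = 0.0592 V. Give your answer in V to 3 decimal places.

0.014 V

For a concentration cell E°cell = 0, since both electrodes use the same couple.
The compartment with the higher Pb^2+(aq) concentration (0.021 M) acts as the cathode; ions are reduced there and produced at the dilute (0.0072 M) anode.
With n = 2, Ecell = −(0.0592/2)·log([dilute]/[conc]) = −(0.0592/2)·log(0.0072/0.021) = +0.014 V.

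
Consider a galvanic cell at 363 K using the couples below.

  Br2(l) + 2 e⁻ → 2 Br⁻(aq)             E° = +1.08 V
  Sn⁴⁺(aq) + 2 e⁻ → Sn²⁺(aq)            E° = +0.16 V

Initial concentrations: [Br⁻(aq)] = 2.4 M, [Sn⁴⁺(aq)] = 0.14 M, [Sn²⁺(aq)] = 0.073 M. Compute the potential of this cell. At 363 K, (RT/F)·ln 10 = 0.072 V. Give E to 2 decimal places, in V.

Since E°(Br₂/Br⁻) > E°(Sn⁴⁺/Sn²⁺), Br₂/Br⁻ serves as the cathode.
The standard potential is +1.08 − (+0.16) = +0.92 V and the balanced reaction transfers n = 2 electrons.
For the overall reaction Br2(l) + Sn²⁺(aq) → 2 Br⁻(aq) + Sn⁴⁺(aq), Q = ([Br⁻(aq)]^2·[Sn⁴⁺(aq)]) / [Sn²⁺(aq)] = 11, giving log Q = 1.043.
By the Nernst equation, E = +0.92 − (0.072/2)·(1.043) = +0.88 V.

+0.88 V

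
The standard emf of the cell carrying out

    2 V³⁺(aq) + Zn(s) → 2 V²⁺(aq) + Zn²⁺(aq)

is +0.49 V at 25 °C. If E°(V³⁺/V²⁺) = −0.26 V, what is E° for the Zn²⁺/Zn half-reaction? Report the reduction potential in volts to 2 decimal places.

In the reaction as written the V³⁺/V²⁺ couple is reduced (cathode) and Zn²⁺/Zn is oxidized (anode), so E°cell = E°(V³⁺/V²⁺) − E°(Zn²⁺/Zn).
E°(Zn²⁺/Zn) = E°(cathode) − E°cell = −0.26 − (+0.49) = −0.75 V.

−0.75 V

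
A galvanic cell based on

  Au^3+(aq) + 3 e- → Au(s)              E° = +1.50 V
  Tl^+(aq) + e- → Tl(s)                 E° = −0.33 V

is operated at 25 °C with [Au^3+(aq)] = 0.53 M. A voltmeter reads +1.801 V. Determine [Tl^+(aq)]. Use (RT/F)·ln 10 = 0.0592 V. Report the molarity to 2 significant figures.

Au³⁺/Au is the cathode (higher E°); E°cell = +1.50 − (−0.33) = +1.83 V with n = 3.
Since E = E° − (0.0592/n)·log Q, log Q = n(E° − E)/0.0592 = 1.470.
The balanced reaction is Au^3+(aq) + 3 Tl(s) → Au(s) + 3 Tl^+(aq), so Q = [Tl^+(aq)]^3 / [Au^3+(aq)].
Isolating [Tl^+(aq)] in Q = 10^{1.470} yields log [Tl^+(aq)] = 0.398, i.e. 2.5 M.

2.5 M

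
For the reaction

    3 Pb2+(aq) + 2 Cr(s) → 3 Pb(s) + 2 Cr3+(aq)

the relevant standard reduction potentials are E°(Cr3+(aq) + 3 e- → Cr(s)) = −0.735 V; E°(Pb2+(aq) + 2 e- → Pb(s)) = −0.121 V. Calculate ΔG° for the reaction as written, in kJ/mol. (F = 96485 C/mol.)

−355 kJ/mol

In the reaction as written Pb2+(aq) is reduced, so the Pb²⁺/Pb couple is the cathode and Cr³⁺/Cr is the anode.
E°cell = −0.121 − (−0.735) = +0.614 V; balancing electrons gives n = 6.
ΔG° = −nFE°cell = −(6)(96485)(+0.614) J/mol = −355 kJ/mol.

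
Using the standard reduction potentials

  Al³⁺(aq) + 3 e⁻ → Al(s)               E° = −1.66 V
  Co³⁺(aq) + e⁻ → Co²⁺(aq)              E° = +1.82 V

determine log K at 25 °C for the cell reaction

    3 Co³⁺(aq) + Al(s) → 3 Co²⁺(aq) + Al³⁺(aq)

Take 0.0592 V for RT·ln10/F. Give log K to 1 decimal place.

The Co³⁺/Co²⁺ couple is reduced (cathode); E°cell = +1.82 − (−1.66) = +3.48 V with n = 3.
At equilibrium E = 0, so log K = nE°cell / 0.0592 = (3)(+3.48) / 0.0592 = 176.4.

log K = 176.4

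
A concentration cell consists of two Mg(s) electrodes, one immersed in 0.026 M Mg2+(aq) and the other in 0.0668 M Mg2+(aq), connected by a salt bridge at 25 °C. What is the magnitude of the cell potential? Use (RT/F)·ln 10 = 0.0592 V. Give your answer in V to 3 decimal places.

0.012 V

For a concentration cell E°cell = 0, since both electrodes use the same couple.
The compartment with the higher Mg2+(aq) concentration (0.0668 M) acts as the cathode; ions are reduced there and produced at the dilute (0.026 M) anode.
With n = 2, Ecell = −(0.0592/2)·log([dilute]/[conc]) = −(0.0592/2)·log(0.026/0.0668) = +0.012 V.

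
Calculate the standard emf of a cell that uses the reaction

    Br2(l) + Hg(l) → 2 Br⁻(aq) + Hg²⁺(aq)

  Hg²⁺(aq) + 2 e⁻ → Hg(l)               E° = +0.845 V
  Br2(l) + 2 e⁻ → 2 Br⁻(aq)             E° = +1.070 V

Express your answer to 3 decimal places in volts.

In the reaction as written, Br2(l) is reduced (cathode) and Hg²⁺(aq) is produced by oxidation at the anode.
E°cell = E°(cathode) − E°(anode) = +1.070 − (+0.845) = +0.225 V.

+0.225 V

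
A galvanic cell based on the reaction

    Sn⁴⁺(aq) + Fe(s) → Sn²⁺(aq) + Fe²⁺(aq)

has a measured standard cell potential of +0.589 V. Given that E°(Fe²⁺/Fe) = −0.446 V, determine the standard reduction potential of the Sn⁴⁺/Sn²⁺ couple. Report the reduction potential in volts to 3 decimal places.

+0.143 V

In the reaction as written the Sn⁴⁺/Sn²⁺ couple is reduced (cathode) and Fe²⁺/Fe is oxidized (anode), so E°cell = E°(Sn⁴⁺/Sn²⁺) − E°(Fe²⁺/Fe).
E°(Sn⁴⁺/Sn²⁺) = E°cell + E°(anode) = +0.589 + (−0.446) = +0.143 V.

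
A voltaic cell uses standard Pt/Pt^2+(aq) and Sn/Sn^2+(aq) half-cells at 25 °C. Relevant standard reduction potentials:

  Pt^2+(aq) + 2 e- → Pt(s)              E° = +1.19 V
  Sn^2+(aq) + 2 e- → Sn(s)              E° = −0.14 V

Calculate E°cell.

The Pt²⁺/Pt couple has the higher E°, so Pt ion is reduced (cathode) and Sn is oxidized (anode).
E°cell = E°(cathode) − E°(anode) = +1.19 − (−0.14) = +1.33 V.

+1.33 V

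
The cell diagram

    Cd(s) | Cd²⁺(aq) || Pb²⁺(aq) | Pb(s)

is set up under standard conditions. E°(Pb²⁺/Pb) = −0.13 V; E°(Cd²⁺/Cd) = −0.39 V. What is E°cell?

By convention the left-hand electrode in cell notation is the anode (oxidation) and the right-hand electrode is the cathode (reduction).
E°cell = E°(right) − E°(left) = −0.13 − (−0.39) = +0.26 V.

+0.26 V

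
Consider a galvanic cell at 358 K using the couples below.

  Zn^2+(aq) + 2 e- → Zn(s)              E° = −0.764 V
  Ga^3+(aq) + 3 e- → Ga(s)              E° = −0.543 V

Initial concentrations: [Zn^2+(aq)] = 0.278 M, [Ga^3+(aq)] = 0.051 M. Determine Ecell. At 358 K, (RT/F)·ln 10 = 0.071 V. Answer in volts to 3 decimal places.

Since E°(Ga³⁺/Ga) > E°(Zn²⁺/Zn), Ga³⁺/Ga serves as the cathode.
The standard potential is −0.543 − (−0.764) = +0.221 V and the balanced reaction transfers n = 6 electrons.
The balanced reaction is 2 Ga^3+(aq) + 3 Zn(s) → 2 Ga(s) + 3 Zn^2+(aq), so Q = [Zn^2+(aq)]^3 / [Ga^3+(aq)]^2 = 8.26 and log Q = 0.917.
E = E° − (0.071/n)·log Q = +0.221 − (0.071/6)(0.917) = +0.210 V.

+0.210 V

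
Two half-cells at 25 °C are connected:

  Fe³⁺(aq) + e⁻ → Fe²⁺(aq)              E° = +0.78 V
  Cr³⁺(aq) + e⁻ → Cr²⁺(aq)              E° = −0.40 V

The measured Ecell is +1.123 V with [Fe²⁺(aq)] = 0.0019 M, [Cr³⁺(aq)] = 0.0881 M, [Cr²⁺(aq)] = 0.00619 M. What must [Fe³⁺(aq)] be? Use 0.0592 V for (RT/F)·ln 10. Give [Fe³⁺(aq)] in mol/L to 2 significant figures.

With Fe³⁺/Fe²⁺ at the cathode and Cr³⁺/Cr²⁺ at the anode, E°cell = +0.78 − (−0.40) = +1.18 V (n = 1).
Rearranging E = E° − (0.0592/n)·log Q gives log Q = 1(+1.18 − (+1.123))/0.0592 = 0.963.
The balanced reaction is Fe³⁺(aq) + Cr²⁺(aq) → Fe²⁺(aq) + Cr³⁺(aq), so Q = ([Fe²⁺(aq)]·[Cr³⁺(aq)]) / ([Fe³⁺(aq)]·[Cr²⁺(aq)]).
Solving for the unknown gives log [Fe³⁺(aq)] = −2.531, so [Fe³⁺(aq)] ≈ 0.0029 M.

0.0029 M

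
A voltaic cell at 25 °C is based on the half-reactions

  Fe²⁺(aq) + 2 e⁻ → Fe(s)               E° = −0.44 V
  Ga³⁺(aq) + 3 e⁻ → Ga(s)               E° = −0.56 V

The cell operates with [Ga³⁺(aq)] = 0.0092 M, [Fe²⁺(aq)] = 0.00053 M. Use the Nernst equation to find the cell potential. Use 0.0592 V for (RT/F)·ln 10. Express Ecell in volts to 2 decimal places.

Since E°(Fe²⁺/Fe) > E°(Ga³⁺/Ga), Fe²⁺/Fe serves as the cathode.
E°cell = −0.44 − (−0.56) = +0.12 V, with n = 6 electrons transferred.
The balanced reaction is 3 Fe²⁺(aq) + 2 Ga(s) → 3 Fe(s) + 2 Ga³⁺(aq), so Q = [Ga³⁺(aq)]^2 / [Fe²⁺(aq)]^3 = 5.69×10^5 and log Q = 5.755.
By the Nernst equation, E = +0.12 − (0.0592/6)·(5.755) = +0.06 V.

+0.06 V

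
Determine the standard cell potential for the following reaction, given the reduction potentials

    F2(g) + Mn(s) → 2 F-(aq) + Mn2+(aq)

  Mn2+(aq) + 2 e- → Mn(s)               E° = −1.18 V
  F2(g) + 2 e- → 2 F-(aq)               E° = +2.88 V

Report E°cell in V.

+4.06 V

In the reaction as written, F2(g) is reduced (cathode) and Mn2+(aq) is produced by oxidation at the anode.
E°cell = E°(cathode) − E°(anode) = +2.88 − (−1.18) = +4.06 V.
The positive value indicates the reaction is spontaneous as written.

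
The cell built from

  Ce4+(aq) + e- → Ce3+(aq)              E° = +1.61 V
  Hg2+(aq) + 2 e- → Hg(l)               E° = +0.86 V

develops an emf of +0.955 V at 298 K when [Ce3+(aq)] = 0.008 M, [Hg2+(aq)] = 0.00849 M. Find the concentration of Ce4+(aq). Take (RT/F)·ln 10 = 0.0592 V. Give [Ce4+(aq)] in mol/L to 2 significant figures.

2.1 M

With Ce⁴⁺/Ce³⁺ at the cathode and Hg²⁺/Hg at the anode, E°cell = +1.61 − (+0.86) = +0.75 V (n = 2).
Rearranging E = E° − (0.0592/n)·log Q gives log Q = 2(+0.75 − (+0.955))/0.0592 = −6.926.
The balanced reaction is 2 Ce4+(aq) + Hg(l) → 2 Ce3+(aq) + Hg2+(aq), so Q = ([Ce3+(aq)]^2·[Hg2+(aq)]) / [Ce4+(aq)]^2.
Substituting the known concentrations and solving, log [Ce4+(aq)] = 0.331 and [Ce4+(aq)] = 2.1 M.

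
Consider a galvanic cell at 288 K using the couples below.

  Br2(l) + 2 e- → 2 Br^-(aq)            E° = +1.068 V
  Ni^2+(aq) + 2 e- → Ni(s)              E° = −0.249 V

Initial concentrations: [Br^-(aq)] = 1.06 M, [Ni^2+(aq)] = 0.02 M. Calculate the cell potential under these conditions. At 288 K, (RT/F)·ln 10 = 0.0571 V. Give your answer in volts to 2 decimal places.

+1.36 V

Br₂/Br⁻ is reduced (cathode, E° = +1.068 V) and Ni²⁺/Ni is oxidized (anode).
E°cell = +1.068 − (−0.249) = +1.317 V, with n = 2 electrons transferred.
The balanced reaction is Br2(l) + Ni(s) → 2 Br^-(aq) + Ni^2+(aq), so Q = [Br^-(aq)]^2·[Ni^2+(aq)] = 0.0225 and log Q = −1.648.
E = E° − (0.0571/n)·log Q = +1.317 − (0.0571/2)(−1.648) = +1.36 V.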